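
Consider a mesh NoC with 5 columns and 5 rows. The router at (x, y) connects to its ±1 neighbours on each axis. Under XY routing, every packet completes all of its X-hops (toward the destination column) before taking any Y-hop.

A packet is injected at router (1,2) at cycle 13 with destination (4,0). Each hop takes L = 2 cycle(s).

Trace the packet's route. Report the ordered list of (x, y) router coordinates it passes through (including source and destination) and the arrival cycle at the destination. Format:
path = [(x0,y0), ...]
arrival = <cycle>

src (1,2)  cyc=13
E→(2,2)  cyc=15
E→(3,2)  cyc=17
E→(4,2)  cyc=19
S→(4,1)  cyc=21
S→(4,0)  cyc=23

path = [(1,2), (2,2), (3,2), (4,2), (4,1), (4,0)]
arrival = 23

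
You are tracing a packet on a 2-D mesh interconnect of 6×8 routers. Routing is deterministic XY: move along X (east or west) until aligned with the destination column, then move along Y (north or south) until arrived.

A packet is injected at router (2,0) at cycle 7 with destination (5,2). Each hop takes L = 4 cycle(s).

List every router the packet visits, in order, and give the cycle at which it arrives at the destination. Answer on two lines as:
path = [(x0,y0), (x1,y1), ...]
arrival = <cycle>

path = [(2,0), (3,0), (4,0), (5,0), (5,1), (5,2)]
arrival = 27

[0] x=2 y=0 t=7
[1] x=3 y=0 t=11 →E
[2] x=4 y=0 t=15 →E
[3] x=5 y=0 t=19 →E
[4] x=5 y=1 t=23 →N
[5] x=5 y=2 t=27 →N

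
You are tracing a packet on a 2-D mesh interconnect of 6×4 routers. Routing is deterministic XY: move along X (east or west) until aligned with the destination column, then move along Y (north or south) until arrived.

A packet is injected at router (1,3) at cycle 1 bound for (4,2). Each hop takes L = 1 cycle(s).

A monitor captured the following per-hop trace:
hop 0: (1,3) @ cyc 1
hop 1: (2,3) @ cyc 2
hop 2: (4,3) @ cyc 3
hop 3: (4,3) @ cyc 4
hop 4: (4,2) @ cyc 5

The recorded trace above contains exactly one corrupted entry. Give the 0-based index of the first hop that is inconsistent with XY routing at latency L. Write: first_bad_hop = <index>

hop 1: step (+1,+0), +1 cyc — ok
hop 2: step (+2,+0), +1 cyc — BAD: non-unit step

first_bad_hop = 2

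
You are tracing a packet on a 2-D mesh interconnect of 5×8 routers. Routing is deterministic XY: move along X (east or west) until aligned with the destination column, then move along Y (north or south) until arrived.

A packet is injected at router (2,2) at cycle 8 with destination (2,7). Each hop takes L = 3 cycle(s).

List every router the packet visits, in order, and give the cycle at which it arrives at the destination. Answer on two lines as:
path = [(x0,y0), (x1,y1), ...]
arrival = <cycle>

#0 — 2,2 | c8
#1 — 2,3 | c11 | N
#2 — 2,4 | c14 | N
#3 — 2,5 | c17 | N
#4 — 2,6 | c20 | N
#5 — 2,7 | c23 | N

path = [(2,2), (2,3), (2,4), (2,5), (2,6), (2,7)]
arrival = 23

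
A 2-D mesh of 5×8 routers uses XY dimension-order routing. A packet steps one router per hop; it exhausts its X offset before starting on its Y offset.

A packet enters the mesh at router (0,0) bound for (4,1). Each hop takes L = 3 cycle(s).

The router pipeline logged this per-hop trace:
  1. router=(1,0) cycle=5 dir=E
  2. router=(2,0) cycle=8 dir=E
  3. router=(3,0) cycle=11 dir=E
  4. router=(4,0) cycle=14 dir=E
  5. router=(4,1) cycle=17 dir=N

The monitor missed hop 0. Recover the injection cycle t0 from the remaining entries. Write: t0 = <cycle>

cyc[1] = 5 and cyc[k] = t0 + k·L for every k.
Subtract one hop: t0 = 5 − 3 = 2.

t0 = 2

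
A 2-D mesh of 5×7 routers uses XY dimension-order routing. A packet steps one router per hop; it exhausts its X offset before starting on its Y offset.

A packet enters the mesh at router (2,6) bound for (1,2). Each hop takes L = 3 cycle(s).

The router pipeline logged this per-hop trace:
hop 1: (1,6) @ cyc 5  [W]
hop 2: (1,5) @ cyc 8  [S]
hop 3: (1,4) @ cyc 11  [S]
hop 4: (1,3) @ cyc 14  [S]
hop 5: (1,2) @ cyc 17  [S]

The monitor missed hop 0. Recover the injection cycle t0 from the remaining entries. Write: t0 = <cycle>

t0 = 2

cyc[1] = 5 and cyc[k] = t0 + k·L for every k.
Therefore t0 = 5 − L = 2.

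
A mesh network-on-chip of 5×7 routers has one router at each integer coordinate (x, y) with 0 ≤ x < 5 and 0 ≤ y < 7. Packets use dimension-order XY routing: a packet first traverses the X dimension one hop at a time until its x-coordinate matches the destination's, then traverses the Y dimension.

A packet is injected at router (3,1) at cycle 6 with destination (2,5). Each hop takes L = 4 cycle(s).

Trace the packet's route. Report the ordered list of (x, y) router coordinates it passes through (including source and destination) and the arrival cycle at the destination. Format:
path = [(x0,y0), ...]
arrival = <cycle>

t=6: at (3,1)
t=10: at (2,1) after W
t=14: at (2,2) after N
t=18: at (2,3) after N
t=22: at (2,4) after N
t=26: at (2,5) after N

path = [(3,1), (2,1), (2,2), (2,3), (2,4), (2,5)]
arrival = 26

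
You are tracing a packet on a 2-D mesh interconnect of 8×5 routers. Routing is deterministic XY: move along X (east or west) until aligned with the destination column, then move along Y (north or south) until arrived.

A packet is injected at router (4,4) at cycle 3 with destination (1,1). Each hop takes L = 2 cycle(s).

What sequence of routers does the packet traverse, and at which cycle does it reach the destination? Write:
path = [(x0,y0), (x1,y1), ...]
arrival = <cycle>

path = [(4,4), (3,4), (2,4), (1,4), (1,3), (1,2), (1,1)]
arrival = 15

t=3: at (4,4)
t=5: at (3,4) after W
t=7: at (2,4) after W
t=9: at (1,4) after W
t=11: at (1,3) after S
t=13: at (1,2) after S
t=15: at (1,1) after S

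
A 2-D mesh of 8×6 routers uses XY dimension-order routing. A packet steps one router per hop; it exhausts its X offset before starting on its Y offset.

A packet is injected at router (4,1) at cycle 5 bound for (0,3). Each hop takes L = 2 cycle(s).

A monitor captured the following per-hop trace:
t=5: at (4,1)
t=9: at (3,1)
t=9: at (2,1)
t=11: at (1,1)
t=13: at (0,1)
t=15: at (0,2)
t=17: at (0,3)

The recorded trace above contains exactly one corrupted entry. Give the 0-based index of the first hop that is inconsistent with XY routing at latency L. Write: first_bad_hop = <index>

check 1→ d=(-1,0) cyc+4: BAD: Δcyc=4≠L

first_bad_hop = 1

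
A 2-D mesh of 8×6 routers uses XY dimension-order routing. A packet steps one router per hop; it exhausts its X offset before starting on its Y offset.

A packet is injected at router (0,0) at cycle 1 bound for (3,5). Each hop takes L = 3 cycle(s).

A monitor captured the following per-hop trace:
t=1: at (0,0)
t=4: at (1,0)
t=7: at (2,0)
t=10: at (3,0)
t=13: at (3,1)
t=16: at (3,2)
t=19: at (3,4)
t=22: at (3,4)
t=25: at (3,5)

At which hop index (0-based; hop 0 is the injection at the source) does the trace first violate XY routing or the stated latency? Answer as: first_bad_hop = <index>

  1: Δx=+1 Δy=+0 Δt=3 [ok]
  2: Δx=+1 Δy=+0 Δt=3 [ok]
  3: Δx=+1 Δy=+0 Δt=3 [ok]
  4: Δx=+0 Δy=+1 Δt=3 [ok]
  5: Δx=+0 Δy=+1 Δt=3 [ok]
  6: Δx=+0 Δy=+2 Δt=3 [BAD: non-unit step]

first_bad_hop = 6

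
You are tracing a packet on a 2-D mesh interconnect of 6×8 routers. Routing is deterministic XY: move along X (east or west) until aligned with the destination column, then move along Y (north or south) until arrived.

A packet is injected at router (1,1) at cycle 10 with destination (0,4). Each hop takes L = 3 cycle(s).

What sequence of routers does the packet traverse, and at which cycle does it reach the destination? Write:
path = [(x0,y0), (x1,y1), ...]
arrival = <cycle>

path = [(1,1), (0,1), (0,2), (0,3), (0,4)]
arrival = 22

src (1,1)  cyc=10
W→(0,1)  cyc=13
N→(0,2)  cyc=16
N→(0,3)  cyc=19
N→(0,4)  cyc=22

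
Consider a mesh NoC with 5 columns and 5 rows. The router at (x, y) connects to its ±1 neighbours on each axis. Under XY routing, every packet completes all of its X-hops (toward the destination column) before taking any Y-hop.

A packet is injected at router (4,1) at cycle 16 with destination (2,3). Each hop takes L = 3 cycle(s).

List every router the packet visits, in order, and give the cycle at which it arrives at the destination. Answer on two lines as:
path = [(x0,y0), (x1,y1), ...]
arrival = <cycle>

[0] x=4 y=1 t=16
[1] x=3 y=1 t=19 →W
[2] x=2 y=1 t=22 →W
[3] x=2 y=2 t=25 →N
[4] x=2 y=3 t=28 →N

path = [(4,1), (3,1), (2,1), (2,2), (2,3)]
arrival = 28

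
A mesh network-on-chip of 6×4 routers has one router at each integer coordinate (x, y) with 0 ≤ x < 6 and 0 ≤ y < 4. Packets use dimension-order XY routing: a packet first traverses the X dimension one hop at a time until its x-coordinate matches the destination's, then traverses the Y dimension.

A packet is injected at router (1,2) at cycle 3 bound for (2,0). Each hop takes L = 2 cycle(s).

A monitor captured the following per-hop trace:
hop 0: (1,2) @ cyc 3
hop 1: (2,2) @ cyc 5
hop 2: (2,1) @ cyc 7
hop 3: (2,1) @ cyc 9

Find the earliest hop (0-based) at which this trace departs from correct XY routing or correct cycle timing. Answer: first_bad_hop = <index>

hop 1: step (+1,+0), +2 cyc — ok
hop 2: step (+0,-1), +2 cyc — ok
hop 3: step (+0,+0), +2 cyc — BAD: non-unit step

first_bad_hop = 3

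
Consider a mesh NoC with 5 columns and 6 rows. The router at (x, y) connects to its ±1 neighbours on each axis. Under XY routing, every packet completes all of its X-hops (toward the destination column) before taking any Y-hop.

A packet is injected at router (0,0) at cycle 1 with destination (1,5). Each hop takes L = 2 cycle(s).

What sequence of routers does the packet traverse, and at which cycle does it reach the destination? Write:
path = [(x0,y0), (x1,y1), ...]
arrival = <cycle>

path = [(0,0), (1,0), (1,1), (1,2), (1,3), (1,4), (1,5)]
arrival = 13

[0] x=0 y=0 t=1
[1] x=1 y=0 t=3 →E
[2] x=1 y=1 t=5 →N
[3] x=1 y=2 t=7 →N
[4] x=1 y=3 t=9 →N
[5] x=1 y=4 t=11 →N
[6] x=1 y=5 t=13 →N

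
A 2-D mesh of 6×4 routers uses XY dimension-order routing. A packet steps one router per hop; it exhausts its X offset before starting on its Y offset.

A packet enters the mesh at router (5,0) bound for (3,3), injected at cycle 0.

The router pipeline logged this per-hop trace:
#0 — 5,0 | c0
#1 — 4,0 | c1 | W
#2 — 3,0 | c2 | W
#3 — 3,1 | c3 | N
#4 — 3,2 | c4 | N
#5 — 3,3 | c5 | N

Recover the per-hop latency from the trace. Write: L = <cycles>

From hop 0 (0) to hop 1 (1): +1 cycles.
One hop costs L cycles, so L = 1.

L = 1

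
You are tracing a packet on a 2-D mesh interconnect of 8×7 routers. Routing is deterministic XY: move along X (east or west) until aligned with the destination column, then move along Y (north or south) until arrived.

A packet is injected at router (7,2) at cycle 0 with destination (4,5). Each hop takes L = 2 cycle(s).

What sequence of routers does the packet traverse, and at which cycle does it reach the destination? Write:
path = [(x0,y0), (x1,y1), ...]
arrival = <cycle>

path = [(7,2), (6,2), (5,2), (4,2), (4,3), (4,4), (4,5)]
arrival = 12

  0. router=(7,2) cycle=0 (inject)
  1. router=(6,2) cycle=2 dir=W
  2. router=(5,2) cycle=4 dir=W
  3. router=(4,2) cycle=6 dir=W
  4. router=(4,3) cycle=8 dir=N
  5. router=(4,4) cycle=10 dir=N
  6. router=(4,5) cycle=12 dir=N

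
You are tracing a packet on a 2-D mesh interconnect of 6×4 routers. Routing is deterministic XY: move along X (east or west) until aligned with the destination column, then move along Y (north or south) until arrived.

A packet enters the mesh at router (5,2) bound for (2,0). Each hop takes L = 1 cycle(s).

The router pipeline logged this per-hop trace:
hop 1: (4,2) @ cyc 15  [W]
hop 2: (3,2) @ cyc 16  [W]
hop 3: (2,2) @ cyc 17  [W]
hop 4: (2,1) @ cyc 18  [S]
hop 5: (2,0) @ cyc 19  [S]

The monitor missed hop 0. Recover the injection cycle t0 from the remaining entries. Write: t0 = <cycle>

The first recorded entry is hop 1 at cycle 15.
Therefore t0 = 15 − L = 14.

t0 = 14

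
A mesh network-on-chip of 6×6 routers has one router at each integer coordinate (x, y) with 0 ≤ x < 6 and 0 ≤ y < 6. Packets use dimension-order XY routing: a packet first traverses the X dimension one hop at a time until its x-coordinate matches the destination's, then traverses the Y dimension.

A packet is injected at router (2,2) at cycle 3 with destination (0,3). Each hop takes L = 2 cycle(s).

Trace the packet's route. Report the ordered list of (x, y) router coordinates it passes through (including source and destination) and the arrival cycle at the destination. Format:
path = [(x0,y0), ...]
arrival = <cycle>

[0] x=2 y=2 t=3
[1] x=1 y=2 t=5 →W
[2] x=0 y=2 t=7 →W
[3] x=0 y=3 t=9 →N

path = [(2,2), (1,2), (0,2), (0,3)]
arrival = 9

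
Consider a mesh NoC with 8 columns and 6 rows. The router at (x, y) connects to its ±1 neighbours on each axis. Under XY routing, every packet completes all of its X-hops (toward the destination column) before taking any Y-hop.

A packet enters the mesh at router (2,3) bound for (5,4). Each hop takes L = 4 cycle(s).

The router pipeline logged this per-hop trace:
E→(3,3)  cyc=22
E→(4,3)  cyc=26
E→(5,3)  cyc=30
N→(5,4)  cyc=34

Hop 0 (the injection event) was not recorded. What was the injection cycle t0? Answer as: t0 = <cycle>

t0 = 18

At hop 1 the cycle is 22; in general cyc_k = t0 + kL.
t0 = cyc[1] − L = 22 − 4 = 18.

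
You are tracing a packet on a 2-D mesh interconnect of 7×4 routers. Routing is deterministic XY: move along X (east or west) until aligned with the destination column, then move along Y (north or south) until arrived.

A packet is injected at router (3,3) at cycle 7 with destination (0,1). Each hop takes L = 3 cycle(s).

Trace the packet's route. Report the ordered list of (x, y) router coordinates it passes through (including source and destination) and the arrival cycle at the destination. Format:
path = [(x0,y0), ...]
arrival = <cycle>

path = [(3,3), (2,3), (1,3), (0,3), (0,2), (0,1)]
arrival = 22

#0 — 3,3 | c7
#1 — 2,3 | c10 | W
#2 — 1,3 | c13 | W
#3 — 0,3 | c16 | W
#4 — 0,2 | c19 | S
#5 — 0,1 | c22 | S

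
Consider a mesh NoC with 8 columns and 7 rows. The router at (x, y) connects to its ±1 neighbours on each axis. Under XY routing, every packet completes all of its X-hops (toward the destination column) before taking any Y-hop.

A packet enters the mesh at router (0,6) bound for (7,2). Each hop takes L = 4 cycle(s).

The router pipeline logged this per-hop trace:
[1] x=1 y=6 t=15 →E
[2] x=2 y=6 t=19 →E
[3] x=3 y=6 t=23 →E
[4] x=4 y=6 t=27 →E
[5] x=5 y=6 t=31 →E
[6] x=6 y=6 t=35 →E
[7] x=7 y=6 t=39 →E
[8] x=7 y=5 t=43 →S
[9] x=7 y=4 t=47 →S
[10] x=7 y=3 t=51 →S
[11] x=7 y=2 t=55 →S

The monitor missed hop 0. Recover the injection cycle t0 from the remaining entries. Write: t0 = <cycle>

At hop 1 the cycle is 15; in general cyc_k = t0 + kL.
t0 = cyc[1] − L = 15 − 4 = 11.

t0 = 11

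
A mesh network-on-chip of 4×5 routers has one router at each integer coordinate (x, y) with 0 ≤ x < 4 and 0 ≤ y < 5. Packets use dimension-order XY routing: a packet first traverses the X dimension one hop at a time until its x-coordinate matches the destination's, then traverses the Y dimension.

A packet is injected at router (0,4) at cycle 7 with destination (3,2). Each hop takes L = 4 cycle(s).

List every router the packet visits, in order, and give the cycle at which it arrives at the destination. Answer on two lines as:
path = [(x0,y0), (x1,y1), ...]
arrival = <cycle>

path = [(0,4), (1,4), (2,4), (3,4), (3,3), (3,2)]
arrival = 27

[0] x=0 y=4 t=7
[1] x=1 y=4 t=11 →E
[2] x=2 y=4 t=15 →E
[3] x=3 y=4 t=19 →E
[4] x=3 y=3 t=23 →S
[5] x=3 y=2 t=27 →S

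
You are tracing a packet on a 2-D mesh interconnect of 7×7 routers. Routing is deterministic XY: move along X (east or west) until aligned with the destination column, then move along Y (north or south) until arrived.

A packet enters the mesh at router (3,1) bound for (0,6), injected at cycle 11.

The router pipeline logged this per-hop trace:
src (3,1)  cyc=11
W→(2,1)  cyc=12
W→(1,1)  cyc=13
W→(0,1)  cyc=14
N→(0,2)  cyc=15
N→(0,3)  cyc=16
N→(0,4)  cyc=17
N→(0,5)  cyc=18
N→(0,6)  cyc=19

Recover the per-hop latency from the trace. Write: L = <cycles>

cyc[1] − cyc[0] = 12 − 11 = 1.
Each hop adds L, hence L = 1.

L = 1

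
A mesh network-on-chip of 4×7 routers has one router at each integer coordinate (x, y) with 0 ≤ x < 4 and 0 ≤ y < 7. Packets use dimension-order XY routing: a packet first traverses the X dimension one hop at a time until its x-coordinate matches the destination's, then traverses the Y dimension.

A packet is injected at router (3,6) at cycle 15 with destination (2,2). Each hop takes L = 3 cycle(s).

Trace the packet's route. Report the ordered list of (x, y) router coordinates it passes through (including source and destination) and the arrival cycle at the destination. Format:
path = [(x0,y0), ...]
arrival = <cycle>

path = [(3,6), (2,6), (2,5), (2,4), (2,3), (2,2)]
arrival = 30

t=15: at (3,6)
t=18: at (2,6) after W
t=21: at (2,5) after S
t=24: at (2,4) after S
t=27: at (2,3) after S
t=30: at (2,2) after S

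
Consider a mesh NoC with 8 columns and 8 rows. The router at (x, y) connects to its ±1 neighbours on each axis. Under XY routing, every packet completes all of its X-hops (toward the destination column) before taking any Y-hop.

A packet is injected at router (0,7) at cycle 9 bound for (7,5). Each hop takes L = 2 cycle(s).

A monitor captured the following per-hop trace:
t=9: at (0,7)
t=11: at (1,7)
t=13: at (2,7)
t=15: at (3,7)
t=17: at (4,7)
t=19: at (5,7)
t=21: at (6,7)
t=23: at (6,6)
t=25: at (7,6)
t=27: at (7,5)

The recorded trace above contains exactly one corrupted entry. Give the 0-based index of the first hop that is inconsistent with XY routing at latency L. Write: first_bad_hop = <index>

check 1→ d=(1,0) cyc+2: ok
check 2→ d=(1,0) cyc+2: ok
check 3→ d=(1,0) cyc+2: ok
check 4→ d=(1,0) cyc+2: ok
check 5→ d=(1,0) cyc+2: ok
check 6→ d=(1,0) cyc+2: ok
check 7→ d=(0,-1) cyc+2: BAD: Y-move but x=6≠7

first_bad_hop = 7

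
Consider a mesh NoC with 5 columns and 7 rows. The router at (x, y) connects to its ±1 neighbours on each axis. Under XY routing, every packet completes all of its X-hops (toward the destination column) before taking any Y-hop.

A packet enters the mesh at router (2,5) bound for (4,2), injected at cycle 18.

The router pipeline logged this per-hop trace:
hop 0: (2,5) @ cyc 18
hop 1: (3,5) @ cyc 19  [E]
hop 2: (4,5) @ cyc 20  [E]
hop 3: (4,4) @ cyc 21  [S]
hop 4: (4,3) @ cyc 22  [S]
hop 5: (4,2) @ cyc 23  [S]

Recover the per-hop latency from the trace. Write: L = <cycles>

Δcyc across hop 0→1: 19 − 18 = 1.
Per-hop latency L = Δcyc = 1.

L = 1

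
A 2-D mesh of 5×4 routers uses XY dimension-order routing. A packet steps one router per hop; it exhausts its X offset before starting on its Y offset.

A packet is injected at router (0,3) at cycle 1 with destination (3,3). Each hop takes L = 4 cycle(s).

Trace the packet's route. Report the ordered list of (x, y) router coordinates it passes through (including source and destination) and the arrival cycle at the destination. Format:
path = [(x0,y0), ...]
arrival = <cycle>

#0 — 0,3 | c1
#1 — 1,3 | c5 | E
#2 — 2,3 | c9 | E
#3 — 3,3 | c13 | E

path = [(0,3), (1,3), (2,3), (3,3)]
arrival = 13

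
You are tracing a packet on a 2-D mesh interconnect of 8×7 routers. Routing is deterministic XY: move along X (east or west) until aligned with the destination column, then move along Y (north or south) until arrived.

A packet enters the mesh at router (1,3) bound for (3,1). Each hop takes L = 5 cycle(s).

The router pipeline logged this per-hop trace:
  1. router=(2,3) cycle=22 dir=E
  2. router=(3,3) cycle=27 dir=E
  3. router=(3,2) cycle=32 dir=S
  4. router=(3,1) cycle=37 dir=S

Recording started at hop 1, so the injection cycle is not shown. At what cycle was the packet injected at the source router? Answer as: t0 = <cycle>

t0 = 17

The first recorded entry is hop 1 at cycle 22.
So t0 = 22 − 1·5 = 17.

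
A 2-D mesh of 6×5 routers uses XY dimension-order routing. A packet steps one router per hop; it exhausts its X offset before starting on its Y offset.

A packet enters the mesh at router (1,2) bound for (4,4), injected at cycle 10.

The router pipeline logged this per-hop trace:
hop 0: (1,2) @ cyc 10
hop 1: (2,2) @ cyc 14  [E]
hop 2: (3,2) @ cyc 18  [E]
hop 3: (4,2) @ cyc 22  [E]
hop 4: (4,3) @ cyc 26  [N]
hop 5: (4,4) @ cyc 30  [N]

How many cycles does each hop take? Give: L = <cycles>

L = 4

cyc[1] − cyc[0] = 14 − 10 = 4.
That increment is L by definition: L = 4.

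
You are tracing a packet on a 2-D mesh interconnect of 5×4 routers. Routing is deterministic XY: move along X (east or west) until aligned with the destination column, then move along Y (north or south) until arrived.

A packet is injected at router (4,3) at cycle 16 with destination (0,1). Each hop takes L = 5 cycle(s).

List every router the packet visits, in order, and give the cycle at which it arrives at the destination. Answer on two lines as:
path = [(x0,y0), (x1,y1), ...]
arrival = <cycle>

t=16: at (4,3)
t=21: at (3,3) after W
t=26: at (2,3) after W
t=31: at (1,3) after W
t=36: at (0,3) after W
t=41: at (0,2) after S
t=46: at (0,1) after S

path = [(4,3), (3,3), (2,3), (1,3), (0,3), (0,2), (0,1)]
arrival = 46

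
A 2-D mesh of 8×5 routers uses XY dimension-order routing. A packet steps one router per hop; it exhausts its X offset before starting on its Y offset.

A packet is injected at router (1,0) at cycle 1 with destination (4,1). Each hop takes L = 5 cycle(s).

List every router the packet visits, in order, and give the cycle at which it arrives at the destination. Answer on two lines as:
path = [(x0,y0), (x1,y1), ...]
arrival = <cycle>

path = [(1,0), (2,0), (3,0), (4,0), (4,1)]
arrival = 21

t=1: at (1,0)
t=6: at (2,0) after E
t=11: at (3,0) after E
t=16: at (4,0) after E
t=21: at (4,1) after N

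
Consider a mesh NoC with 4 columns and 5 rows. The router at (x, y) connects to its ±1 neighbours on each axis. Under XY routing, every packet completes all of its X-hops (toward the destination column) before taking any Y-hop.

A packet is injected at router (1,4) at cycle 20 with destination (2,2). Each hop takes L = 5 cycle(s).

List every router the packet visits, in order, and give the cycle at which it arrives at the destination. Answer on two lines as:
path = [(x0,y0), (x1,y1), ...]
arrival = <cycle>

path = [(1,4), (2,4), (2,3), (2,2)]
arrival = 35

t=20: at (1,4)
t=25: at (2,4) after E
t=30: at (2,3) after S
t=35: at (2,2) after S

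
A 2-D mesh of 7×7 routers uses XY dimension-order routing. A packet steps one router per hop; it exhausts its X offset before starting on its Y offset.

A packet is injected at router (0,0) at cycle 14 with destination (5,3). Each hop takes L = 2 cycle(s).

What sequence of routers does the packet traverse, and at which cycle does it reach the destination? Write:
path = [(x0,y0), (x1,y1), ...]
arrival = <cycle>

#0 — 0,0 | c14
#1 — 1,0 | c16 | E
#2 — 2,0 | c18 | E
#3 — 3,0 | c20 | E
#4 — 4,0 | c22 | E
#5 — 5,0 | c24 | E
#6 — 5,1 | c26 | N
#7 — 5,2 | c28 | N
#8 — 5,3 | c30 | N

path = [(0,0), (1,0), (2,0), (3,0), (4,0), (5,0), (5,1), (5,2), (5,3)]
arrival = 30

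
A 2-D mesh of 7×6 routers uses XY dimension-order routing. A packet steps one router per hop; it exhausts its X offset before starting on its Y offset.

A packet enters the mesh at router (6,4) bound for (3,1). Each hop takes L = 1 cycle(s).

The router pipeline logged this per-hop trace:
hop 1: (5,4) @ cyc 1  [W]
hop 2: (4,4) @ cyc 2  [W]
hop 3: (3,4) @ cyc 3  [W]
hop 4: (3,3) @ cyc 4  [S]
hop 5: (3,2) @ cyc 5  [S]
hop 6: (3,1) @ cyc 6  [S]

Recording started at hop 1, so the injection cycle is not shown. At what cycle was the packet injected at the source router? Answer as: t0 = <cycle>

t0 = 0

The first recorded entry is hop 1 at cycle 1.
t0 = cyc[1] − L = 1 − 1 = 0.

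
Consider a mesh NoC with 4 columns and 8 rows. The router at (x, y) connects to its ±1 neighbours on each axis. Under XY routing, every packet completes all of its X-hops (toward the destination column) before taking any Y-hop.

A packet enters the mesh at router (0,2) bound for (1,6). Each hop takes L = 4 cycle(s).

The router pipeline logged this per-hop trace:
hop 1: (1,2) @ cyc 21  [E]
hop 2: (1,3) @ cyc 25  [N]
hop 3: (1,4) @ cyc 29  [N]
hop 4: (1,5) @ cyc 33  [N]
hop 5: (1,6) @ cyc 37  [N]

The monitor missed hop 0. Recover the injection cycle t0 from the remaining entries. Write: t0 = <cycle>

The first recorded entry is hop 1 at cycle 21.
Therefore t0 = 21 − L = 17.

t0 = 17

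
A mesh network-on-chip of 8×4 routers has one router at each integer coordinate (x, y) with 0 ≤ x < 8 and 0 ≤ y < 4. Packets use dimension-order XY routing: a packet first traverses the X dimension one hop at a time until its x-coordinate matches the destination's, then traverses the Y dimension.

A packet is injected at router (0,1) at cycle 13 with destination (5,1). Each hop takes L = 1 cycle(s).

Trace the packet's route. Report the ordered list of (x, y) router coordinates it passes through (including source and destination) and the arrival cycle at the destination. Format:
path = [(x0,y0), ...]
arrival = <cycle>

path = [(0,1), (1,1), (2,1), (3,1), (4,1), (5,1)]
arrival = 18

hop 0: (0,1) @ cyc 13
hop 1: (1,1) @ cyc 14  [E]
hop 2: (2,1) @ cyc 15  [E]
hop 3: (3,1) @ cyc 16  [E]
hop 4: (4,1) @ cyc 17  [E]
hop 5: (5,1) @ cyc 18  [E]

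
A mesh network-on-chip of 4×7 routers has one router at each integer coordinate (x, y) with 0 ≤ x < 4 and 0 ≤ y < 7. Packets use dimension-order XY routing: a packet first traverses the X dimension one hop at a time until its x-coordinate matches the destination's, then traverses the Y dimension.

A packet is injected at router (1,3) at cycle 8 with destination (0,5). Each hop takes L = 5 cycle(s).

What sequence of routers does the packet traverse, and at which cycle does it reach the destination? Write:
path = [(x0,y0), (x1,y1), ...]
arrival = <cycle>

path = [(1,3), (0,3), (0,4), (0,5)]
arrival = 23

#0 — 1,3 | c8
#1 — 0,3 | c13 | W
#2 — 0,4 | c18 | N
#3 — 0,5 | c23 | N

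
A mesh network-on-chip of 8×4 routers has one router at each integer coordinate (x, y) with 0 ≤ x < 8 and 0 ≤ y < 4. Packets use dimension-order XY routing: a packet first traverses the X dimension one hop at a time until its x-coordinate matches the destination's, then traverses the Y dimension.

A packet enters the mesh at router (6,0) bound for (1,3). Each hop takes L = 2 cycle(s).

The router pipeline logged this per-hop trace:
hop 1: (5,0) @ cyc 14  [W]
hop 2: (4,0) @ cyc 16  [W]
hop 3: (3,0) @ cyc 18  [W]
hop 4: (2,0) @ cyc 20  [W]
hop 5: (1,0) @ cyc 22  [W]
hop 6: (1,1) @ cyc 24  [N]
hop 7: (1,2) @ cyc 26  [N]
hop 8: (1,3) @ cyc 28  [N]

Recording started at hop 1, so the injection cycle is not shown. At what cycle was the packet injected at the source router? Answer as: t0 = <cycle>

t0 = 12

At hop 1 the cycle is 14; in general cyc_k = t0 + kL.
Therefore t0 = 14 − L = 12.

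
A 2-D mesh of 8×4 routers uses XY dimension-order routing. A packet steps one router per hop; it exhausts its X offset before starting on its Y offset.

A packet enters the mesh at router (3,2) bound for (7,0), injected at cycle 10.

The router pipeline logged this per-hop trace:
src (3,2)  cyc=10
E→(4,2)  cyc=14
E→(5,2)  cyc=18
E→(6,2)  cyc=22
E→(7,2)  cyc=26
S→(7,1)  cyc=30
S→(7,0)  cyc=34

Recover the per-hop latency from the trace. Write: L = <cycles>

Between hops 0 and 1 the cycle counter advances 14 − 10 = 4.
Each hop adds L, hence L = 4.

L = 4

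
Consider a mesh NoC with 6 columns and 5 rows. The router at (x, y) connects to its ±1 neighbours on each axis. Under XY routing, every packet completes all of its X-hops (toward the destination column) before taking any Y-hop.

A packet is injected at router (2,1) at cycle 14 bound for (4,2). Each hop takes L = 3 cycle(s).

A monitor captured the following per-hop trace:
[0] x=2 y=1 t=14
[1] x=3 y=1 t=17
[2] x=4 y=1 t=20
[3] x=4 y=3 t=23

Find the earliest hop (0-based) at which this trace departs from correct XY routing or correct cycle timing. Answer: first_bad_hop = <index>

first_bad_hop = 3

[1] (+1,+0) / 3c ⇒ ok
[2] (+1,+0) / 3c ⇒ ok
[3] (+0,+2) / 3c ⇒ BAD: non-unit step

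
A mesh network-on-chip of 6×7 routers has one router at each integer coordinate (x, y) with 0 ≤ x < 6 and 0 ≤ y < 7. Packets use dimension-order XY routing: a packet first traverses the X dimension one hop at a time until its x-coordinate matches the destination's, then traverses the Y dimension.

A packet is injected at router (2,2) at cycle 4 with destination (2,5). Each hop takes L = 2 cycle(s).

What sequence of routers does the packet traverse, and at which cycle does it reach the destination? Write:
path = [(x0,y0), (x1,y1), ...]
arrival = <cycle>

path = [(2,2), (2,3), (2,4), (2,5)]
arrival = 10

src (2,2)  cyc=4
N→(2,3)  cyc=6
N→(2,4)  cyc=8
N→(2,5)  cyc=10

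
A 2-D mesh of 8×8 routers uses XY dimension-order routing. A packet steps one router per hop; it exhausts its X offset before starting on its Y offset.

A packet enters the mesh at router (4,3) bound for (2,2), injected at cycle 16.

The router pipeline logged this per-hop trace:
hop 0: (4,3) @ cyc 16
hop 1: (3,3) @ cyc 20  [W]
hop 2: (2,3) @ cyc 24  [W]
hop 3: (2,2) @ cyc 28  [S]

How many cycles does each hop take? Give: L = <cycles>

L = 4

Between hops 0 and 1 the cycle counter advances 20 − 16 = 4.
Each hop adds L, hence L = 4.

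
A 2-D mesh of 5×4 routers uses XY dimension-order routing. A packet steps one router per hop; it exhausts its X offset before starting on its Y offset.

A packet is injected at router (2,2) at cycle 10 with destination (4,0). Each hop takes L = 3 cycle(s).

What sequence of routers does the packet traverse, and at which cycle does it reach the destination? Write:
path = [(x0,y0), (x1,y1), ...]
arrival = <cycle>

path = [(2,2), (3,2), (4,2), (4,1), (4,0)]
arrival = 22

src (2,2)  cyc=10
E→(3,2)  cyc=13
E→(4,2)  cyc=16
S→(4,1)  cyc=19
S→(4,0)  cyc=22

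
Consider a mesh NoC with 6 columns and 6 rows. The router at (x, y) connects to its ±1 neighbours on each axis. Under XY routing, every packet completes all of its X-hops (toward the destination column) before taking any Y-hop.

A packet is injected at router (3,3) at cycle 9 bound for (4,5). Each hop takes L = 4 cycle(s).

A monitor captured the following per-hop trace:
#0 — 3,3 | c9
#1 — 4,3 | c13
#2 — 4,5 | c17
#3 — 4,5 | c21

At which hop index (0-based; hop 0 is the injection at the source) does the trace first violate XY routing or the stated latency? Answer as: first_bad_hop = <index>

[1] (+1,+0) / 4c ⇒ ok
[2] (+0,+2) / 4c ⇒ BAD: non-unit step

first_bad_hop = 2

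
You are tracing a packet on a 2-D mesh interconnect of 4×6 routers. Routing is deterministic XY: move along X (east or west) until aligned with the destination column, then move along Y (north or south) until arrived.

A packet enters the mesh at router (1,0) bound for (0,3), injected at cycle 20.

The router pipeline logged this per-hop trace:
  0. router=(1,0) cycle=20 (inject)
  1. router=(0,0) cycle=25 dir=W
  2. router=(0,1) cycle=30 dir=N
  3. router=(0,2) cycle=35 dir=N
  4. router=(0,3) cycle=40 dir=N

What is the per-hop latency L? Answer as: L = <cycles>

L = 5

Between hops 0 and 1 the cycle counter advances 25 − 20 = 5.
Per-hop latency L = Δcyc = 5.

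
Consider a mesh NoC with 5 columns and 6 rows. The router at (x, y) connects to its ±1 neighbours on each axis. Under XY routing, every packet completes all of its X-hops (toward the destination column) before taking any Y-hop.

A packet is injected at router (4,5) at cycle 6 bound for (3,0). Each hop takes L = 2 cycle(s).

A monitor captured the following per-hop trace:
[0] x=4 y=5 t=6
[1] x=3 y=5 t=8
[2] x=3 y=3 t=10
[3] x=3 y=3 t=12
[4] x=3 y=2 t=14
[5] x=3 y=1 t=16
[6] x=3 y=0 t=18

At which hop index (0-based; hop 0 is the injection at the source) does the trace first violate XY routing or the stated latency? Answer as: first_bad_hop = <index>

first_bad_hop = 2

[1] (-1,+0) / 2c ⇒ ok
[2] (+0,-2) / 2c ⇒ BAD: non-unit step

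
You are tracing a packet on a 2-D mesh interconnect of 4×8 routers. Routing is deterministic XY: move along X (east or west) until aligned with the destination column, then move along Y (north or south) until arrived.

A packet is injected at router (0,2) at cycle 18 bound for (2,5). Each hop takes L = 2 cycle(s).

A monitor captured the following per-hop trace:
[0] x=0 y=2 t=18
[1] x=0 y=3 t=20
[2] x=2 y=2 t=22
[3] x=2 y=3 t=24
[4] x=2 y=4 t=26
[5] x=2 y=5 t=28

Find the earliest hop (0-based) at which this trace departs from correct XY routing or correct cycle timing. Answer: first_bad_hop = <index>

[1] (+0,+1) / 2c ⇒ BAD: Y-move but x=0≠2

first_bad_hop = 1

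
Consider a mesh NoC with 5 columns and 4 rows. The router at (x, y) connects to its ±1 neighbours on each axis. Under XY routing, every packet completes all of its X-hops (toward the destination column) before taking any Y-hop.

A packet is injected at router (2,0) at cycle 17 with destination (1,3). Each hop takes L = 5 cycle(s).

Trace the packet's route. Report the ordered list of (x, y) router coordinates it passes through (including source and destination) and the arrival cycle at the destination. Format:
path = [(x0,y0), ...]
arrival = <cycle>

path = [(2,0), (1,0), (1,1), (1,2), (1,3)]
arrival = 37

[0] x=2 y=0 t=17
[1] x=1 y=0 t=22 →W
[2] x=1 y=1 t=27 →N
[3] x=1 y=2 t=32 →N
[4] x=1 y=3 t=37 →N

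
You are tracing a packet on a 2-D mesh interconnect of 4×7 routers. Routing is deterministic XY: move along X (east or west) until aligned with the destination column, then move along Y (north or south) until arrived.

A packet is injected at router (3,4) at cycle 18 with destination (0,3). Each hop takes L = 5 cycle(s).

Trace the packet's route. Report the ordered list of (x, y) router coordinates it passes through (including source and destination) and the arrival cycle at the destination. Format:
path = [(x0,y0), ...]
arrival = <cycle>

path = [(3,4), (2,4), (1,4), (0,4), (0,3)]
arrival = 38

hop 0: (3,4) @ cyc 18
hop 1: (2,4) @ cyc 23  [W]
hop 2: (1,4) @ cyc 28  [W]
hop 3: (0,4) @ cyc 33  [W]
hop 4: (0,3) @ cyc 38  [S]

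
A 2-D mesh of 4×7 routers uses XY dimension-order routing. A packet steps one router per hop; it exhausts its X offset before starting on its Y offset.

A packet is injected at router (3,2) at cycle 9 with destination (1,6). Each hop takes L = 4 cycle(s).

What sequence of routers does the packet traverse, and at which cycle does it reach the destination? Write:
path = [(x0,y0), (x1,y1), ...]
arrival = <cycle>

path = [(3,2), (2,2), (1,2), (1,3), (1,4), (1,5), (1,6)]
arrival = 33

hop 0: (3,2) @ cyc 9
hop 1: (2,2) @ cyc 13  [W]
hop 2: (1,2) @ cyc 17  [W]
hop 3: (1,3) @ cyc 21  [N]
hop 4: (1,4) @ cyc 25  [N]
hop 5: (1,5) @ cyc 29  [N]
hop 6: (1,6) @ cyc 33  [N]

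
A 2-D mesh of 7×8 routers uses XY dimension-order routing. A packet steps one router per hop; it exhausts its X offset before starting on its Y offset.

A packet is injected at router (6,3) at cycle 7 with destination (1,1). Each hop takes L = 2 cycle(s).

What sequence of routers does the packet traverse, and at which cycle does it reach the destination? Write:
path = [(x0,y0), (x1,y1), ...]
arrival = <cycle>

t=7: at (6,3)
t=9: at (5,3) after W
t=11: at (4,3) after W
t=13: at (3,3) after W
t=15: at (2,3) after W
t=17: at (1,3) after W
t=19: at (1,2) after S
t=21: at (1,1) after S

path = [(6,3), (5,3), (4,3), (3,3), (2,3), (1,3), (1,2), (1,1)]
arrival = 21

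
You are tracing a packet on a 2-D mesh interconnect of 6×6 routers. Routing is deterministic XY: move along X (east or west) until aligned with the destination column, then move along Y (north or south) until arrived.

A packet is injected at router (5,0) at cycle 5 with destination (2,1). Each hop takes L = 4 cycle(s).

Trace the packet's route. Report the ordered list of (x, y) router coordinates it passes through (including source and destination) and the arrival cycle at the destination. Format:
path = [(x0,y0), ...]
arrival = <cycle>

t=5: at (5,0)
t=9: at (4,0) after W
t=13: at (3,0) after W
t=17: at (2,0) after W
t=21: at (2,1) after N

path = [(5,0), (4,0), (3,0), (2,0), (2,1)]
arrival = 21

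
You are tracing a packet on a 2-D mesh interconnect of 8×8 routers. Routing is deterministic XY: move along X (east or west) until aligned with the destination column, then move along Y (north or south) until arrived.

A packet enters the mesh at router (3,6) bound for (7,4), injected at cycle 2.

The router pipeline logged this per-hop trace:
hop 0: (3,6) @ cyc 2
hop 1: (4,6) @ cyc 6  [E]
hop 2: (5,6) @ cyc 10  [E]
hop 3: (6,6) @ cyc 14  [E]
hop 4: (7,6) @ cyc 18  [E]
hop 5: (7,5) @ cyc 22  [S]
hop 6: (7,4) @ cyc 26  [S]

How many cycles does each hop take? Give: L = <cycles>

Between hops 0 and 1 the cycle counter advances 6 − 2 = 4.
Each hop adds L, hence L = 4.

L = 4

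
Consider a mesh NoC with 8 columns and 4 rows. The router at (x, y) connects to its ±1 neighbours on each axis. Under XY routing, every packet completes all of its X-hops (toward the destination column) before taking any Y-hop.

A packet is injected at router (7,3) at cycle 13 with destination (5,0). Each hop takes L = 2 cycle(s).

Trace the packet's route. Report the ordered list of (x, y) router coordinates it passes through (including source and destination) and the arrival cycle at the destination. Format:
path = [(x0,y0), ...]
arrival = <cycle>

path = [(7,3), (6,3), (5,3), (5,2), (5,1), (5,0)]
arrival = 23

  0. router=(7,3) cycle=13 (inject)
  1. router=(6,3) cycle=15 dir=W
  2. router=(5,3) cycle=17 dir=W
  3. router=(5,2) cycle=19 dir=S
  4. router=(5,1) cycle=21 dir=S
  5. router=(5,0) cycle=23 dir=S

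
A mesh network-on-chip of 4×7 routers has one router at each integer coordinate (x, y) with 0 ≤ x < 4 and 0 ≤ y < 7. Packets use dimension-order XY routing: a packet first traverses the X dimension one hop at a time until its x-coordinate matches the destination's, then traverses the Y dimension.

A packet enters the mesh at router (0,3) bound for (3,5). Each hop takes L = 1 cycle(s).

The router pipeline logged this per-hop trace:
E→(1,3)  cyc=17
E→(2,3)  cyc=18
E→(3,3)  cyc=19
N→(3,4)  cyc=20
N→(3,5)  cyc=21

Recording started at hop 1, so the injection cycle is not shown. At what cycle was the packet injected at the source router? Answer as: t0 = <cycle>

Hop 1 reached at cycle 17; hop k is at t0 + k·L.
Therefore t0 = 17 − L = 16.

t0 = 16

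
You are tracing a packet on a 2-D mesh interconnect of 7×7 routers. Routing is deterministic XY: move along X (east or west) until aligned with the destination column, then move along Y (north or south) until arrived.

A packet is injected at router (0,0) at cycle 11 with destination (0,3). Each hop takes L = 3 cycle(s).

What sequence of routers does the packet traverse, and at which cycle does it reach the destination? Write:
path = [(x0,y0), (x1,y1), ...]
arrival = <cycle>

path = [(0,0), (0,1), (0,2), (0,3)]
arrival = 20

#0 — 0,0 | c11
#1 — 0,1 | c14 | N
#2 — 0,2 | c17 | N
#3 — 0,3 | c20 | N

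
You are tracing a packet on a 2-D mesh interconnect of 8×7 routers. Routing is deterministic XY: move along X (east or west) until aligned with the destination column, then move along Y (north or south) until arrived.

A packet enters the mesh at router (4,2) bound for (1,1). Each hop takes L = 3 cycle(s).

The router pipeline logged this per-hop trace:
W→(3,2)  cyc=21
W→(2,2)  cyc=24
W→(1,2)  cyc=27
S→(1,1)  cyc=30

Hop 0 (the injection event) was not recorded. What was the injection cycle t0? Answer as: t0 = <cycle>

cyc[1] = 21 and cyc[k] = t0 + k·L for every k.
Therefore t0 = 21 − L = 18.

t0 = 18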